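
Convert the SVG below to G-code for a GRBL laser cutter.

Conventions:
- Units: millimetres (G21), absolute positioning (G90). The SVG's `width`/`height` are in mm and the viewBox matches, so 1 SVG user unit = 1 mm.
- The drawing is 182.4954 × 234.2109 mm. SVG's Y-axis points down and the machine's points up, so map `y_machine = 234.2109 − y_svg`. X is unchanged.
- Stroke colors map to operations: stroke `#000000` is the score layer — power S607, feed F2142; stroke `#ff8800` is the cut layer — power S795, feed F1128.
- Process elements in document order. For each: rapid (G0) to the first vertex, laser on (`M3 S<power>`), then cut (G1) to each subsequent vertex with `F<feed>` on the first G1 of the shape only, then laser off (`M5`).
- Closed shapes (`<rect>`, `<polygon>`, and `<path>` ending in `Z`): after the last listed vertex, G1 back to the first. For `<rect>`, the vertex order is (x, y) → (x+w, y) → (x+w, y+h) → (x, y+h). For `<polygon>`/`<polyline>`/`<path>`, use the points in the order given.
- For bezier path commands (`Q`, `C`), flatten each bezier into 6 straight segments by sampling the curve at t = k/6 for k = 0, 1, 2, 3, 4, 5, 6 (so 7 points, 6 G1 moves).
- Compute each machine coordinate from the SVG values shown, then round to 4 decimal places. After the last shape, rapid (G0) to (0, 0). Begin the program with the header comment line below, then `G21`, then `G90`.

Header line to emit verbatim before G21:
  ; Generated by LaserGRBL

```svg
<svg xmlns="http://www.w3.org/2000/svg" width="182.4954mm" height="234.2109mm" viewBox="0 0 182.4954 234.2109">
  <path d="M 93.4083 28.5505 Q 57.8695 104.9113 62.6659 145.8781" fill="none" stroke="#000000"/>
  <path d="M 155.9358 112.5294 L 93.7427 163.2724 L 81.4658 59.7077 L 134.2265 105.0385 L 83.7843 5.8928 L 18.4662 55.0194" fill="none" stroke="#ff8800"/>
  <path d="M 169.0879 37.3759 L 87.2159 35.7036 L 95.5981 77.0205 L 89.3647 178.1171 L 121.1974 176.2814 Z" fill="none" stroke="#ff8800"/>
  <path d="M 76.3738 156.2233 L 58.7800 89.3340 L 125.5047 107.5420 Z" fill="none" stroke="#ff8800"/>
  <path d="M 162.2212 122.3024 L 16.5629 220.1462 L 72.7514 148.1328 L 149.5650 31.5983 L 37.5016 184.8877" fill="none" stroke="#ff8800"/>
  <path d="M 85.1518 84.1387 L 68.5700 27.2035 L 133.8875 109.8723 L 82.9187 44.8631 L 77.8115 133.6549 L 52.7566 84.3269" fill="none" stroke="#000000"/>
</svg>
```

1 u = 1 mm; y_m = 234.2109 − y.

[1] `<path>` quadratic bezier, #000000→score S607 F2142: (93.4083,205.6604) → (82.6825,181.1900) → (74.1975,158.6859) → (67.9533,138.1481) → (63.9500,119.5767) → (62.1875,102.9716) → (62.6659,88.3328)

[2] `<path>` open polyline, #ff8800→cut S795 F1128: (155.9358,121.6815) → (93.7427,70.9385) → (81.4658,174.5032) → (134.2265,129.1724) → (83.7843,228.3181) → (18.4662,179.1915)

[3] `<path>` closed polygon, #ff8800→cut S795 F1128: (169.0879,196.8350) → (87.2159,198.5073) → (95.5981,157.1904) → (89.3647,56.0938) → (121.1974,57.9295) → (169.0879,196.8350) (closed)

[4] `<path>` regular polygon, #ff8800→cut S795 F1128: (76.3738,77.9876) → (58.7800,144.8769) → (125.5047,126.6689) → (76.3738,77.9876) (closed)

[5] `<path>` open polyline, #ff8800→cut S795 F1128: (162.2212,111.9085) → (16.5629,14.0647) → (72.7514,86.0781) → (149.5650,202.6126) → (37.5016,49.3232)

[6] `<path>` open polyline, #000000→score S607 F2142: (85.1518,150.0722) → (68.5700,207.0074) → (133.8875,124.3386) → (82.9187,189.3478) → (77.8115,100.5560) → (52.7566,149.8840)

; Generated by LaserGRBL
G21
G90
G0 X93.4083 Y205.6604
M3 S607
G1 X82.6825 Y181.1900 F2142
G1 X74.1975 Y158.6859
G1 X67.9533 Y138.1481
G1 X63.9500 Y119.5767
G1 X62.1875 Y102.9716
G1 X62.6659 Y88.3328
M5
G0 X155.9358 Y121.6815
M3 S795
G1 X93.7427 Y70.9385 F1128
G1 X81.4658 Y174.5032
G1 X134.2265 Y129.1724
G1 X83.7843 Y228.3181
G1 X18.4662 Y179.1915
M5
G0 X169.0879 Y196.8350
M3 S795
G1 X87.2159 Y198.5073 F1128
G1 X95.5981 Y157.1904
G1 X89.3647 Y56.0938
G1 X121.1974 Y57.9295
G1 X169.0879 Y196.8350
M5
G0 X76.3738 Y77.9876
M3 S795
G1 X58.7800 Y144.8769 F1128
G1 X125.5047 Y126.6689
G1 X76.3738 Y77.9876
M5
G0 X162.2212 Y111.9085
M3 S795
G1 X16.5629 Y14.0647 F1128
G1 X72.7514 Y86.0781
G1 X149.5650 Y202.6126
G1 X37.5016 Y49.3232
M5
G0 X85.1518 Y150.0722
M3 S607
G1 X68.5700 Y207.0074 F2142
G1 X133.8875 Y124.3386
G1 X82.9187 Y189.3478
G1 X77.8115 Y100.5560
G1 X52.7566 Y149.8840
M5
G0 X0.0000 Y0.0000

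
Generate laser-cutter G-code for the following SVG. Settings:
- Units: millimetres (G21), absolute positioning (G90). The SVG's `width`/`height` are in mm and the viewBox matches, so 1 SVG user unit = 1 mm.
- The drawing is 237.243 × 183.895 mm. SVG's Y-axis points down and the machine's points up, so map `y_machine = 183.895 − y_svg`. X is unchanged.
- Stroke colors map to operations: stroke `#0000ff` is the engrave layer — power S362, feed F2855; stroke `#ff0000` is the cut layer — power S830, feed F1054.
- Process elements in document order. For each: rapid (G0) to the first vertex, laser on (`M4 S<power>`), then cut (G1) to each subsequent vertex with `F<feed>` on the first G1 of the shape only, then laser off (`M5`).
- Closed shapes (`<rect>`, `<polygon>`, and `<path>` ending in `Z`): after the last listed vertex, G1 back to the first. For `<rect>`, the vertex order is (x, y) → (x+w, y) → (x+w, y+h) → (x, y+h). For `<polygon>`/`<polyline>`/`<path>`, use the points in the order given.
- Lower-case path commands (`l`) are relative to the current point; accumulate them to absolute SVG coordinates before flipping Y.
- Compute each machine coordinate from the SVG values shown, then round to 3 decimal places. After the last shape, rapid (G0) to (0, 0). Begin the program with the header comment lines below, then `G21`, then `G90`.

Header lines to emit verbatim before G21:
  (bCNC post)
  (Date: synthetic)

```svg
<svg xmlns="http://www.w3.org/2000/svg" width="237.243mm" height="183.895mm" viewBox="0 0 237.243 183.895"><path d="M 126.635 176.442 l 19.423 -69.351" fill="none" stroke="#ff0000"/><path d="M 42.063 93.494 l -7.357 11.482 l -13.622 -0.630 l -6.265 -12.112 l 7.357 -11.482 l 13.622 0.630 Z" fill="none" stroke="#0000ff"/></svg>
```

viewBox `0 0 237.243 183.895` with mm width/height → 1 unit = 1 mm. Flip: y_m = 183.895 − y_svg.

**Shape 1** — `<path>` line segment, stroke `#ff0000` → cut (S830, F1054). Machine vertices: (126.635,7.453) → (146.058,76.804). Open path.

**Shape 2** — `<path>` regular polygon, stroke `#0000ff` → engrave (S362, F2855). Machine vertices: (42.063,90.401) → (34.706,78.919) → (21.084,79.549) → (14.819,91.661) → (22.176,103.143) → (35.798,102.513) → (42.063,90.401). Closed: final G1 returns to the first vertex.

(bCNC post)
(Date: synthetic)
G21
G90
G0 X126.635 Y7.453
M4 S830
G1 X146.058 Y76.804 F1054
M5
G0 X42.063 Y90.401
M4 S362
G1 X34.706 Y78.919 F2855
G1 X21.084 Y79.549
G1 X14.819 Y91.661
G1 X22.176 Y103.143
G1 X35.798 Y102.513
G1 X42.063 Y90.401
M5
G0 X0.000 Y0.000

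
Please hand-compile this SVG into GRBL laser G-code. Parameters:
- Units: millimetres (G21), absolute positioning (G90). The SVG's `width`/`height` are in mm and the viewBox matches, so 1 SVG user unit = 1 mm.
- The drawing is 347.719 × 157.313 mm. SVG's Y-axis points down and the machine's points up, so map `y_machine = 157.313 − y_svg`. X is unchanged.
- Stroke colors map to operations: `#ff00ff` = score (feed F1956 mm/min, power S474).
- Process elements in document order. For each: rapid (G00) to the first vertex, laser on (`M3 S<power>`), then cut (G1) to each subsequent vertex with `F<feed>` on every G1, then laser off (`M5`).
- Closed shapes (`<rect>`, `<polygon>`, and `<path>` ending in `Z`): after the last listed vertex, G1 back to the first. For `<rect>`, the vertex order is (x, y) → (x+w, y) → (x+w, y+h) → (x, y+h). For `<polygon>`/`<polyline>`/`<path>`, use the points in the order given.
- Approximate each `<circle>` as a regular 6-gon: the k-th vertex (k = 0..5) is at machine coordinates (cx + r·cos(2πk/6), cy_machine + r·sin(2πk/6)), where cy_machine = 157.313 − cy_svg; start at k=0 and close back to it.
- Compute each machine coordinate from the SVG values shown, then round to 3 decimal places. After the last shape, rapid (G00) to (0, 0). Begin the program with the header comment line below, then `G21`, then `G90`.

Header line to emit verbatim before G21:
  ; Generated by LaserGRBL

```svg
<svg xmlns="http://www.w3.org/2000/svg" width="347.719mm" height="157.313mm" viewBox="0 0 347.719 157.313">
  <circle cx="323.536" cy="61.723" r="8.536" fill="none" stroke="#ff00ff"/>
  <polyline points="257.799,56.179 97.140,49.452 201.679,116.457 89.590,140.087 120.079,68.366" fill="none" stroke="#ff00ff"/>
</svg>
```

Since the viewBox matches the mm dimensions, user units are millimetres directly. The only transform is the Y-flip y_m = 157.313 − y_svg.

Shape 1 is a circle drawn with `<circle>`. Its stroke #ff00ff means score at S474, F1956. After flipping Y the toolpath is (332.072,95.590) → (327.804,102.982) → (319.268,102.982) → (315.000,95.590) → (319.268,88.198) → (327.804,88.198) → (332.072,95.590), returning to the start.

Shape 2 is a open polyline drawn with `<polyline>`. Its stroke #ff00ff means score at S474, F1956. After flipping Y the toolpath is (257.799,101.134) → (97.140,107.861) → (201.679,40.856) → (89.590,17.226) → (120.079,88.947).

; Generated by LaserGRBL
G21
G90
G00 X332.072 Y95.590
M3 S474
G1 X327.804 Y102.982 F1956
G1 X319.268 Y102.982 F1956
G1 X315.000 Y95.590 F1956
G1 X319.268 Y88.198 F1956
G1 X327.804 Y88.198 F1956
G1 X332.072 Y95.590 F1956
M5
G00 X257.799 Y101.134
M3 S474
G1 X97.140 Y107.861 F1956
G1 X201.679 Y40.856 F1956
G1 X89.590 Y17.226 F1956
G1 X120.079 Y88.947 F1956
M5
G00 X0.000 Y0.000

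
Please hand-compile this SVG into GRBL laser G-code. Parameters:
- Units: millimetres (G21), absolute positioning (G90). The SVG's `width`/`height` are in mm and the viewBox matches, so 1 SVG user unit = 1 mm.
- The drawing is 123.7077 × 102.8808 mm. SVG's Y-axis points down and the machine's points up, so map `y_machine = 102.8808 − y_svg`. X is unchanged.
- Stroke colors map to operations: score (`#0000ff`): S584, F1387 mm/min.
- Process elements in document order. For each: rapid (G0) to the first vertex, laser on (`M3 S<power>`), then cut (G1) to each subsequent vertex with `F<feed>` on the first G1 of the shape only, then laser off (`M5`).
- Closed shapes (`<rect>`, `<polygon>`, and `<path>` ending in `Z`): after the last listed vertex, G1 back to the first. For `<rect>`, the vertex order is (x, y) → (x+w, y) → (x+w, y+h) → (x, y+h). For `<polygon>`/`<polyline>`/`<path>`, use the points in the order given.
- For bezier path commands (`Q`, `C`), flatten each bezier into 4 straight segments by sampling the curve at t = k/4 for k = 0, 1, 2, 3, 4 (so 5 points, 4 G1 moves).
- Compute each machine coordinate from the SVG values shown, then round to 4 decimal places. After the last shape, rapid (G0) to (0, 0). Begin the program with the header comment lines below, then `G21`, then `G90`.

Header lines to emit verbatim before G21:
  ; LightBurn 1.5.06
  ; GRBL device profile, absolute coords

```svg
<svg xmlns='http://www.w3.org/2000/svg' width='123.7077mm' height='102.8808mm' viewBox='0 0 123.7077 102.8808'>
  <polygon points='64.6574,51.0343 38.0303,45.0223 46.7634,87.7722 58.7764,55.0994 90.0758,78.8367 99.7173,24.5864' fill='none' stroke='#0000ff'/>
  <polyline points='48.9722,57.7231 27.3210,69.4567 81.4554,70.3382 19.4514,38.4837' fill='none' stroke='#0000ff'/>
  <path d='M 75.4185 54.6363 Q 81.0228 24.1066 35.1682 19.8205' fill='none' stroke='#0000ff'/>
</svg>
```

Since the viewBox matches the mm dimensions, user units are millimetres directly. The only transform is the Y-flip y_m = 102.8808 − y_svg.

Shape 1 is a closed polygon drawn with `<polygon>`. Its stroke #0000ff means score at S584, F1387. After flipping Y the toolpath is (64.6574,51.8465) → (38.0303,57.8585) → (46.7634,15.1086) → (58.7764,47.7814) → (90.0758,24.0441) → (99.7173,78.2944) → (64.6574,51.8465), returning to the start.

Shape 2 is a open polyline drawn with `<polyline>`. Its stroke #0000ff means score at S584, F1387. After flipping Y the toolpath is (48.9722,45.1577) → (27.3210,33.4241) → (81.4554,32.5426) → (19.4514,64.3971).

Shape 3 is a quadratic bezier drawn with `<path>`. Its stroke #0000ff means score at S584, F1387. After flipping Y the toolpath is (75.4185,48.2445) → (75.0045,61.8691) → (68.1581,72.2133) → (54.8793,79.2770) → (35.1682,83.0603).

; LightBurn 1.5.06
; GRBL device profile, absolute coords
G21
G90
G0 X64.6574 Y51.8465
M3 S584
G1 X38.0303 Y57.8585 F1387
G1 X46.7634 Y15.1086
G1 X58.7764 Y47.7814
G1 X90.0758 Y24.0441
G1 X99.7173 Y78.2944
G1 X64.6574 Y51.8465
M5
G0 X48.9722 Y45.1577
M3 S584
G1 X27.3210 Y33.4241 F1387
G1 X81.4554 Y32.5426
G1 X19.4514 Y64.3971
M5
G0 X75.4185 Y48.2445
M3 S584
G1 X75.0045 Y61.8691 F1387
G1 X68.1581 Y72.2133
G1 X54.8793 Y79.2770
G1 X35.1682 Y83.0603
M5
G0 X0.0000 Y0.0000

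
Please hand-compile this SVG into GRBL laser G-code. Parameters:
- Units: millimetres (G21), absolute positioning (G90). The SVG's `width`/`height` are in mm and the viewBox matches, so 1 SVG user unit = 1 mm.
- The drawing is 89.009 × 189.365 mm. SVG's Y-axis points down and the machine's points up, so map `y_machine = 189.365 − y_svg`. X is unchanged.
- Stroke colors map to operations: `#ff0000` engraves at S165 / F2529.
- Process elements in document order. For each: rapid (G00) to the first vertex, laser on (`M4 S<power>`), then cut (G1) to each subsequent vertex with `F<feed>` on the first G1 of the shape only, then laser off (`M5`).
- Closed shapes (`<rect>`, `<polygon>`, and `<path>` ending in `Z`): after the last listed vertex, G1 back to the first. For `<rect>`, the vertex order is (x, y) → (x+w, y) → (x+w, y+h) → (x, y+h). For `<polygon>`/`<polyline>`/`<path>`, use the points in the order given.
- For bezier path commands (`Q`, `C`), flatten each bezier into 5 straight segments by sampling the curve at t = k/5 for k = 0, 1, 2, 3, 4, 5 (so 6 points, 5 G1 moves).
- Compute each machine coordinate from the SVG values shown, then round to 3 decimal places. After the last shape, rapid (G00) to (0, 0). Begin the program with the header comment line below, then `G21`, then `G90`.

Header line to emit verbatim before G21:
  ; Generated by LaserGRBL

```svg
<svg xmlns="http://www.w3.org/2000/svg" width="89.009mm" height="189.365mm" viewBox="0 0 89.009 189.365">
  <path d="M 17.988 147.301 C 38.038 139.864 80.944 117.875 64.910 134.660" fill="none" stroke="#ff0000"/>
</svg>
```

1 u = 1 mm; y_m = 189.365 − y.

[1] `<path>` cubic bezier, #ff0000→engrave S165 F2529: (17.988,42.064) → (32.106,47.846) → (47.784,54.560) → (61.095,59.648) → (68.112,60.550) → (64.910,54.705)

; Generated by LaserGRBL
G21
G90
G00 X17.988 Y42.064
M4 S165
G1 X32.106 Y47.846 F2529
G1 X47.784 Y54.560
G1 X61.095 Y59.648
G1 X68.112 Y60.550
G1 X64.910 Y54.705
M5
G00 X0.000 Y0.000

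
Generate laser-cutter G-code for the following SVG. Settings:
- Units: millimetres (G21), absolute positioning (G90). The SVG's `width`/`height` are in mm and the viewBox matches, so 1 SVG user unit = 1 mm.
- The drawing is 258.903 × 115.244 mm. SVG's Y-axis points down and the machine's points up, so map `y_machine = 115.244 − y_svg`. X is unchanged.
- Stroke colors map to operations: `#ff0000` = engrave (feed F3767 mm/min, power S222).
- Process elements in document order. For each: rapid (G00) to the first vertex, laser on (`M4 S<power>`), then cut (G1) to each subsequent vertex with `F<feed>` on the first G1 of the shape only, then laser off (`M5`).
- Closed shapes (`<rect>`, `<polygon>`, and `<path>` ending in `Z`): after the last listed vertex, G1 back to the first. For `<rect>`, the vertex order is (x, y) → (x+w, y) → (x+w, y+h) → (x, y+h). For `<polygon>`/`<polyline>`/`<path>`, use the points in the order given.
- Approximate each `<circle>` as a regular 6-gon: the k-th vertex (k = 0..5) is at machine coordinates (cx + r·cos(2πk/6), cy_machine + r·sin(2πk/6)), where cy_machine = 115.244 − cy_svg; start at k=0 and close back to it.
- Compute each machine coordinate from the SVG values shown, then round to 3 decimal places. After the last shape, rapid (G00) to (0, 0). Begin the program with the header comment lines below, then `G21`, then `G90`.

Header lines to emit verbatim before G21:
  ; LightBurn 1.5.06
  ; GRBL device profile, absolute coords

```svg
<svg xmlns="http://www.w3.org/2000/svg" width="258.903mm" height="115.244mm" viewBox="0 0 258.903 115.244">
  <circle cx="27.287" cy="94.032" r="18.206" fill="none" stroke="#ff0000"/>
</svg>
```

; LightBurn 1.5.06
; GRBL device profile, absolute coords
G21
G90
G00 X45.493 Y21.212
M4 S222
G1 X36.390 Y36.979 F3767
G1 X18.184 Y36.979
G1 X9.081 Y21.212
G1 X18.184 Y5.445
G1 X36.390 Y5.445
G1 X45.493 Y21.212
M5
G00 X0.000 Y0.000

1 u = 1 mm; y_m = 115.244 − y.

[1] `<circle>` circle, #ff0000→engrave S222 F3767: (45.493,21.212) → (36.390,36.979) → (18.184,36.979) → (9.081,21.212) → (18.184,5.445) → (36.390,5.445) → (45.493,21.212) (closed)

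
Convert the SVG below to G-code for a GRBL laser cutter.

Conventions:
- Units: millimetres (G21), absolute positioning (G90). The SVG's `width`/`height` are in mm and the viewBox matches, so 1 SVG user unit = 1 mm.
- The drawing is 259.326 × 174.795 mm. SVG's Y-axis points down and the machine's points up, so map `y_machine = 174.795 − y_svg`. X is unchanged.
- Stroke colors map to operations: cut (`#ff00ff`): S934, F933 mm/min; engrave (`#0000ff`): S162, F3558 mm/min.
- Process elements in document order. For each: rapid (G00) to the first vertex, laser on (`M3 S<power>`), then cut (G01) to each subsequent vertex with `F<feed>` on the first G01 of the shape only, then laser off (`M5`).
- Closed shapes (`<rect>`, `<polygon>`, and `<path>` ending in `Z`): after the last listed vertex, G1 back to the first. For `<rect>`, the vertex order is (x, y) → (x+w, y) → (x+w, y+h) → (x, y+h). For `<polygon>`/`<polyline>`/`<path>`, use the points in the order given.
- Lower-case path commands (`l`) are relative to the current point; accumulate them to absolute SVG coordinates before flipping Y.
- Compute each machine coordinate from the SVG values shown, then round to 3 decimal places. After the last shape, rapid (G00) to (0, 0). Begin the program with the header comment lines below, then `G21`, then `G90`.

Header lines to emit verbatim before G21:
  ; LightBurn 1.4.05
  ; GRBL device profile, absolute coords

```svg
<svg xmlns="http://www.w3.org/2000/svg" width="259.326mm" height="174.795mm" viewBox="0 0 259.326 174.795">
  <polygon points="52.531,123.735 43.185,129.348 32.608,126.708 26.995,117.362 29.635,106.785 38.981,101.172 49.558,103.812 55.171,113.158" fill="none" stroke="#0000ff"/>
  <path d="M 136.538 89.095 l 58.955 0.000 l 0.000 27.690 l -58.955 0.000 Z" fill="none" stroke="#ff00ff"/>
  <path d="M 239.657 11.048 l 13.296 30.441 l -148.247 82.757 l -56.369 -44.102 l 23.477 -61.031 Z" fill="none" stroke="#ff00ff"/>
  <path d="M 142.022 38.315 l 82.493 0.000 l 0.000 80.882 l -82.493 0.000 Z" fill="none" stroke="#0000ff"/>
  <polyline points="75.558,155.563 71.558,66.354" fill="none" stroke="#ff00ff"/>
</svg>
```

1 u = 1 mm; y_m = 174.795 − y.

[1] `<polygon>` regular polygon, #0000ff→engrave S162 F3558: (52.531,51.060) → (43.185,45.447) → (32.608,48.087) → (26.995,57.433) → (29.635,68.010) → (38.981,73.623) → (49.558,70.983) → (55.171,61.637) → (52.531,51.060) (closed)

[2] `<path>` rectangle, #ff00ff→cut S934 F933: (136.538,85.700) → (195.493,85.700) → (195.493,58.010) → (136.538,58.010) → (136.538,85.700) (closed)

[3] `<path>` closed polygon, #ff00ff→cut S934 F933: (239.657,163.747) → (252.953,133.306) → (104.706,50.549) → (48.337,94.651) → (71.814,155.682) → (239.657,163.747) (closed)

[4] `<path>` rectangle, #0000ff→engrave S162 F3558: (142.022,136.480) → (224.515,136.480) → (224.515,55.598) → (142.022,55.598) → (142.022,136.480) (closed)

[5] `<polyline>` line segment, #ff00ff→cut S934 F933: (75.558,19.232) → (71.558,108.441)

; LightBurn 1.4.05
; GRBL device profile, absolute coords
G21
G90
G00 X52.531 Y51.060
M3 S162
G01 X43.185 Y45.447 F3558
G01 X32.608 Y48.087
G01 X26.995 Y57.433
G01 X29.635 Y68.010
G01 X38.981 Y73.623
G01 X49.558 Y70.983
G01 X55.171 Y61.637
G01 X52.531 Y51.060
M5
G00 X136.538 Y85.700
M3 S934
G01 X195.493 Y85.700 F933
G01 X195.493 Y58.010
G01 X136.538 Y58.010
G01 X136.538 Y85.700
M5
G00 X239.657 Y163.747
M3 S934
G01 X252.953 Y133.306 F933
G01 X104.706 Y50.549
G01 X48.337 Y94.651
G01 X71.814 Y155.682
G01 X239.657 Y163.747
M5
G00 X142.022 Y136.480
M3 S162
G01 X224.515 Y136.480 F3558
G01 X224.515 Y55.598
G01 X142.022 Y55.598
G01 X142.022 Y136.480
M5
G00 X75.558 Y19.232
M3 S934
G01 X71.558 Y108.441 F933
M5
G00 X0.000 Y0.000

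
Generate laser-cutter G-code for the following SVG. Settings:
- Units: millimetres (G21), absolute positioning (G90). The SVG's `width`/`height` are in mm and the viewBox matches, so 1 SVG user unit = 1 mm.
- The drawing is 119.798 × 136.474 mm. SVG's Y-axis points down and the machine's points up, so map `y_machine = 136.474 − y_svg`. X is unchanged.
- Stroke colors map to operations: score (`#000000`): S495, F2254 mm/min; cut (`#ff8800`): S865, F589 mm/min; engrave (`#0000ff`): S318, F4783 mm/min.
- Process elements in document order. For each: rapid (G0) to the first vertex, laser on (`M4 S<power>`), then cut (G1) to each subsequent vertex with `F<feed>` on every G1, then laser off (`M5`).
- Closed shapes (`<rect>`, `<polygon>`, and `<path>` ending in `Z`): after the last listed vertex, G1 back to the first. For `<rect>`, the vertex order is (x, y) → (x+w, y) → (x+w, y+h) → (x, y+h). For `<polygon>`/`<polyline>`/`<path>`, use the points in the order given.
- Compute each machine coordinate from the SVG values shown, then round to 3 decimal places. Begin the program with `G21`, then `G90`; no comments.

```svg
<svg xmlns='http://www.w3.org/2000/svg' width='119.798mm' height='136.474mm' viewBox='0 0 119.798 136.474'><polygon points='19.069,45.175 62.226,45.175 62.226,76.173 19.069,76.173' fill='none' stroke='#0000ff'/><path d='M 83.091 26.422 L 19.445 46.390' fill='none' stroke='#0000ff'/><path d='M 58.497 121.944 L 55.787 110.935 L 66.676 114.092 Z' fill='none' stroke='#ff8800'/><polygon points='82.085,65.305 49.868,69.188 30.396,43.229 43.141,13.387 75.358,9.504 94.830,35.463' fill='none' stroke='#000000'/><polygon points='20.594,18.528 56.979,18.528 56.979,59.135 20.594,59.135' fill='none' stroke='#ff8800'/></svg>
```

G21
G90
G0 X19.069 Y91.299
M4 S318
G1 X62.226 Y91.299 F4783
G1 X62.226 Y60.301 F4783
G1 X19.069 Y60.301 F4783
G1 X19.069 Y91.299 F4783
M5
G0 X83.091 Y110.052
M4 S318
G1 X19.445 Y90.084 F4783
M5
G0 X58.497 Y14.530
M4 S865
G1 X55.787 Y25.539 F589
G1 X66.676 Y22.382 F589
G1 X58.497 Y14.530 F589
M5
G0 X82.085 Y71.169
M4 S495
G1 X49.868 Y67.286 F2254
G1 X30.396 Y93.245 F2254
G1 X43.141 Y123.087 F2254
G1 X75.358 Y126.970 F2254
G1 X94.830 Y101.011 F2254
G1 X82.085 Y71.169 F2254
M5
G0 X20.594 Y117.946
M4 S865
G1 X56.979 Y117.946 F589
G1 X56.979 Y77.339 F589
G1 X20.594 Y77.339 F589
G1 X20.594 Y117.946 F589
M5

Since the viewBox matches the mm dimensions, user units are millimetres directly. The only transform is the Y-flip y_m = 136.474 − y_svg.

Shape 1 is a rectangle drawn with `<polygon>`. Its stroke #0000ff means engrave at S318, F4783. After flipping Y the toolpath is (19.069,91.299) → (62.226,91.299) → (62.226,60.301) → (19.069,60.301) → (19.069,91.299), returning to the start.

Shape 2 is a line segment drawn with `<path>`. Its stroke #0000ff means engrave at S318, F4783. After flipping Y the toolpath is (83.091,110.052) → (19.445,90.084).

Shape 3 is a regular polygon drawn with `<path>`. Its stroke #ff8800 means cut at S865, F589. After flipping Y the toolpath is (58.497,14.530) → (55.787,25.539) → (66.676,22.382) → (58.497,14.530), returning to the start.

Shape 4 is a regular polygon drawn with `<polygon>`. Its stroke #000000 means score at S495, F2254. After flipping Y the toolpath is (82.085,71.169) → (49.868,67.286) → (30.396,93.245) → (43.141,123.087) → (75.358,126.970) → (94.830,101.011) → (82.085,71.169), returning to the start.

Shape 5 is a rectangle drawn with `<polygon>`. Its stroke #ff8800 means cut at S865, F589. After flipping Y the toolpath is (20.594,117.946) → (56.979,117.946) → (56.979,77.339) → (20.594,77.339) → (20.594,117.946), returning to the start.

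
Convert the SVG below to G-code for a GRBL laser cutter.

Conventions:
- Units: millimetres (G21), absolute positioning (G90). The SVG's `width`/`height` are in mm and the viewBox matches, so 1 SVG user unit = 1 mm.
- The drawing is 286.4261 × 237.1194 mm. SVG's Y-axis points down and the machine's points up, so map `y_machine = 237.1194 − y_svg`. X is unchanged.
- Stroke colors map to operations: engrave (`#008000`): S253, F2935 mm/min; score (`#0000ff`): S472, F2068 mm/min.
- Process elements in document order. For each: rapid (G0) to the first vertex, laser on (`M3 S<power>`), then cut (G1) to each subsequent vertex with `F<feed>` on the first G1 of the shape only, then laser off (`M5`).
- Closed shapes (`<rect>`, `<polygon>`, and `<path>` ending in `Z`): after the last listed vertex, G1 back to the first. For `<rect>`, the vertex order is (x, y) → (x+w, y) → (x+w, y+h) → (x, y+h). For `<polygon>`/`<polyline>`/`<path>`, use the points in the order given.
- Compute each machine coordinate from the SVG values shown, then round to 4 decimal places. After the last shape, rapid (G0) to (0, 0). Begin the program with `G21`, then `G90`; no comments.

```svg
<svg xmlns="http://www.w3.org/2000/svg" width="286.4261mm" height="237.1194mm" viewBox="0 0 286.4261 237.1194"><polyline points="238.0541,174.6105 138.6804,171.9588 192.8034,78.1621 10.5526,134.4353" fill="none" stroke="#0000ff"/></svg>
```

G21
G90
G0 X238.0541 Y62.5089
M3 S472
G1 X138.6804 Y65.1606 F2068
G1 X192.8034 Y158.9573
G1 X10.5526 Y102.6841
M5
G0 X0.0000 Y0.0000

1 u = 1 mm; y_m = 237.1194 − y.

[1] `<polyline>` open polyline, #0000ff→score S472 F2068: (238.0541,62.5089) → (138.6804,65.1606) → (192.8034,158.9573) → (10.5526,102.6841)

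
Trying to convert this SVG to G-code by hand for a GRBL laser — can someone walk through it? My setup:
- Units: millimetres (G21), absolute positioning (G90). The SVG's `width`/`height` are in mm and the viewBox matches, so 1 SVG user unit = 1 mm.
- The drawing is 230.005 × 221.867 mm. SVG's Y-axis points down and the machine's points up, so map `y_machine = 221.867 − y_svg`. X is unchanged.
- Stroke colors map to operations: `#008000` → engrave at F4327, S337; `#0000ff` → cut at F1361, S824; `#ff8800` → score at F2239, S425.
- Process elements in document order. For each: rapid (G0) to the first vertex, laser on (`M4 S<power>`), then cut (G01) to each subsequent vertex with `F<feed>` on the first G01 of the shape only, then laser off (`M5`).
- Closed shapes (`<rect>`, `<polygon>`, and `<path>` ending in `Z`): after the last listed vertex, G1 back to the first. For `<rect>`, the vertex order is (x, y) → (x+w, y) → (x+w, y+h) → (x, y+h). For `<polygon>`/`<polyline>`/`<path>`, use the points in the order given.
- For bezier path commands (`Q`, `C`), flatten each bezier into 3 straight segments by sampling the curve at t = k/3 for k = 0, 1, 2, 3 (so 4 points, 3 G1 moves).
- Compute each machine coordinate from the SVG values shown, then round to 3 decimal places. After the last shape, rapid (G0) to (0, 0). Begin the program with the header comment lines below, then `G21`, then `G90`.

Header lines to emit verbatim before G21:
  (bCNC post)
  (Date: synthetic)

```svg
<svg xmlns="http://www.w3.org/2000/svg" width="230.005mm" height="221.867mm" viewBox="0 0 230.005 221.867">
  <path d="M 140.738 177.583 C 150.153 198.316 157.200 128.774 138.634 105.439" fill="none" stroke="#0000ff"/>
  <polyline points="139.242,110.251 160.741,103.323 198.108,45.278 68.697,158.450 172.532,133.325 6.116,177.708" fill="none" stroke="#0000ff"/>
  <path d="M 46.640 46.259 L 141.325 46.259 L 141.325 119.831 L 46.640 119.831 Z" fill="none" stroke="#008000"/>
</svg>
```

Since the viewBox matches the mm dimensions, user units are millimetres directly. The only transform is the Y-flip y_m = 221.867 − y_svg.

Shape 1 is a cubic bezier drawn with `<path>`. Its stroke #0000ff means cut at S824, F1361. After flipping Y the toolpath is (140.738,44.284) → (148.503,48.588) → (149.523,82.746) → (138.634,116.428).

Shape 2 is a open polyline drawn with `<polyline>`. Its stroke #0000ff means cut at S824, F1361. After flipping Y the toolpath is (139.242,111.616) → (160.741,118.544) → (198.108,176.589) → (68.697,63.417) → (172.532,88.542) → (6.116,44.159).

Shape 3 is a rectangle drawn with `<path>`. Its stroke #008000 means engrave at S337, F4327. After flipping Y the toolpath is (46.640,175.608) → (141.325,175.608) → (141.325,102.036) → (46.640,102.036) → (46.640,175.608), returning to the start.

(bCNC post)
(Date: synthetic)
G21
G90
G0 X140.738 Y44.284
M4 S824
G01 X148.503 Y48.588 F1361
G01 X149.523 Y82.746
G01 X138.634 Y116.428
M5
G0 X139.242 Y111.616
M4 S824
G01 X160.741 Y118.544 F1361
G01 X198.108 Y176.589
G01 X68.697 Y63.417
G01 X172.532 Y88.542
G01 X6.116 Y44.159
M5
G0 X46.640 Y175.608
M4 S337
G01 X141.325 Y175.608 F4327
G01 X141.325 Y102.036
G01 X46.640 Y102.036
G01 X46.640 Y175.608
M5
G0 X0.000 Y0.000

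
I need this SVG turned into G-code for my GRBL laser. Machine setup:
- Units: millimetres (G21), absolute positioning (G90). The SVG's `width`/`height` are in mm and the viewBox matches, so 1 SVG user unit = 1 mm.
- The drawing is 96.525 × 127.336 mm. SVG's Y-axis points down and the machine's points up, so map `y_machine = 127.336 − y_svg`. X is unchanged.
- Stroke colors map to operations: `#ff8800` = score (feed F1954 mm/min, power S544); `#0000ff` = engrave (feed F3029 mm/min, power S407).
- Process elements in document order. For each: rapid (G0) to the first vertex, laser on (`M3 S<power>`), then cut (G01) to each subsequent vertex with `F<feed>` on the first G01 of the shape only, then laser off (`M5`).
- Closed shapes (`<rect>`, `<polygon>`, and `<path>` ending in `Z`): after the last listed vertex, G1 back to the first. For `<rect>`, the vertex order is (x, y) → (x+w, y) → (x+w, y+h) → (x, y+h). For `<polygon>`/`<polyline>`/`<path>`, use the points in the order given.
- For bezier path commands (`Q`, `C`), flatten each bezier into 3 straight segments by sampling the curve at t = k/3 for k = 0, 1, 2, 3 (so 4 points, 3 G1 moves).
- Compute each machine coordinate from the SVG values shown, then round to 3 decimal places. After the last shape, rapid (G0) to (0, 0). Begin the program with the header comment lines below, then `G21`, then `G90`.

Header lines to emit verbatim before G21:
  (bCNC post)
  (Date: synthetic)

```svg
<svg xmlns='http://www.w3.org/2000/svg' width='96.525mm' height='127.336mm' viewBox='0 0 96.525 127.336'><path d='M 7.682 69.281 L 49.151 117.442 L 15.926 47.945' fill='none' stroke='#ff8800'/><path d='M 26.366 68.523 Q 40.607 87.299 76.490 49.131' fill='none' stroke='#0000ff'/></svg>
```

(bCNC post)
(Date: synthetic)
G21
G90
G0 X7.682 Y58.055
M3 S544
G01 X49.151 Y9.894 F1954
G01 X15.926 Y79.391
M5
G0 X26.366 Y58.813
M3 S407
G01 X38.265 Y52.623 F3029
G01 X54.973 Y59.087
G01 X76.490 Y78.205
M5
G0 X0.000 Y0.000

Since the viewBox matches the mm dimensions, user units are millimetres directly. The only transform is the Y-flip y_m = 127.336 − y_svg.

Shape 1 is a open polyline drawn with `<path>`. Its stroke #ff8800 means score at S544, F1954. After flipping Y the toolpath is (7.682,58.055) → (49.151,9.894) → (15.926,79.391).

Shape 2 is a quadratic bezier drawn with `<path>`. Its stroke #0000ff means engrave at S407, F3029. After flipping Y the toolpath is (26.366,58.813) → (38.265,52.623) → (54.973,59.087) → (76.490,78.205).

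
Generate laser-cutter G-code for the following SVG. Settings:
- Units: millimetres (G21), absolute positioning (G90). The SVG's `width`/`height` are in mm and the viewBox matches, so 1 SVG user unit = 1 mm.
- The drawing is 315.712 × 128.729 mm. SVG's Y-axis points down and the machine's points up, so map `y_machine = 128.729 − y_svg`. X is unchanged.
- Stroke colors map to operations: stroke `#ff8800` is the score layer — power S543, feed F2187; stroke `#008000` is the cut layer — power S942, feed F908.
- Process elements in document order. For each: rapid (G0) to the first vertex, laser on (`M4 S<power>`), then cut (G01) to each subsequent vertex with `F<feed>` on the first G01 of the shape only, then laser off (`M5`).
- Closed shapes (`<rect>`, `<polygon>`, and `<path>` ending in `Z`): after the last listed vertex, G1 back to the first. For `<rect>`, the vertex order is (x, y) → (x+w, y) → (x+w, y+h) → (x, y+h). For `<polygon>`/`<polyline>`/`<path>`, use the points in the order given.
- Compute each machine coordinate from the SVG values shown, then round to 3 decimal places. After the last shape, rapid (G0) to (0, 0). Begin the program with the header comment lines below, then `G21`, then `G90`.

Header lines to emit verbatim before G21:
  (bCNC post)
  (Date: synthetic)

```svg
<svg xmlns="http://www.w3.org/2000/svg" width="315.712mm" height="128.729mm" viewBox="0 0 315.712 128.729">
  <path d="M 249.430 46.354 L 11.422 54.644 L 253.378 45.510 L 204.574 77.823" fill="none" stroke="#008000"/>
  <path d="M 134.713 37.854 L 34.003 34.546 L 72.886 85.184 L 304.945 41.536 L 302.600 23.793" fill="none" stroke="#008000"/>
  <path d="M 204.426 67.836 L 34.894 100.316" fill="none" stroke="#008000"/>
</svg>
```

(bCNC post)
(Date: synthetic)
G21
G90
G0 X249.430 Y82.375
M4 S942
G01 X11.422 Y74.085 F908
G01 X253.378 Y83.219
G01 X204.574 Y50.906
M5
G0 X134.713 Y90.875
M4 S942
G01 X34.003 Y94.183 F908
G01 X72.886 Y43.545
G01 X304.945 Y87.193
G01 X302.600 Y104.936
M5
G0 X204.426 Y60.893
M4 S942
G01 X34.894 Y28.413 F908
M5
G0 X0.000 Y0.000

1 u = 1 mm; y_m = 128.729 − y.

[1] `<path>` open polyline, #008000→cut S942 F908: (249.430,82.375) → (11.422,74.085) → (253.378,83.219) → (204.574,50.906)

[2] `<path>` open polyline, #008000→cut S942 F908: (134.713,90.875) → (34.003,94.183) → (72.886,43.545) → (304.945,87.193) → (302.600,104.936)

[3] `<path>` line segment, #008000→cut S942 F908: (204.426,60.893) → (34.894,28.413)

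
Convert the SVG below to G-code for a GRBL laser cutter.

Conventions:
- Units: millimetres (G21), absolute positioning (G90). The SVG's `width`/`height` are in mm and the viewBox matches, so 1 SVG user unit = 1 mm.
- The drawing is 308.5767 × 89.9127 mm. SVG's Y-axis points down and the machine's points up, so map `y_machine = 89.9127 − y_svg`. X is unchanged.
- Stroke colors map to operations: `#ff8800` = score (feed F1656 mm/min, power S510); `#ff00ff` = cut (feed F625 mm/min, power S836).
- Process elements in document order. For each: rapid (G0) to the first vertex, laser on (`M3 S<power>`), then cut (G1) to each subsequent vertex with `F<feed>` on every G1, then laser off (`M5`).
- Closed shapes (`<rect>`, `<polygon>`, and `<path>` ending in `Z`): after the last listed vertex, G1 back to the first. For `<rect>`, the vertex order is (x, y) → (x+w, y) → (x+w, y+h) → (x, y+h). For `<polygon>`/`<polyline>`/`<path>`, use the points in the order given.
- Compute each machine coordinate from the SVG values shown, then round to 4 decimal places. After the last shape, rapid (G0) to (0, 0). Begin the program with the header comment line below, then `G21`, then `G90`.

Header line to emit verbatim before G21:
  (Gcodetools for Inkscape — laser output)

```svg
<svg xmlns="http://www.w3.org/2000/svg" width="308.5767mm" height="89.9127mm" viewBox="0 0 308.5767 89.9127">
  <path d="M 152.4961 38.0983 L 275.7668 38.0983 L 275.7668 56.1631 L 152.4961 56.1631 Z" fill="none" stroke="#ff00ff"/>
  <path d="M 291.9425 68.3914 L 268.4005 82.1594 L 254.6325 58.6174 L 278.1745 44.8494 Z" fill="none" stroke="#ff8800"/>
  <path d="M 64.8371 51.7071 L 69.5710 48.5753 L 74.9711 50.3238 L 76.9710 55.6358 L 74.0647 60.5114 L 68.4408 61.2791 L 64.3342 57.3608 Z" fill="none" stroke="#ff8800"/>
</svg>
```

Since the viewBox matches the mm dimensions, user units are millimetres directly. The only transform is the Y-flip y_m = 89.9127 − y_svg.

Shape 1 is a rectangle drawn with `<path>`. Its stroke #ff00ff means cut at S836, F625. After flipping Y the toolpath is (152.4961,51.8144) → (275.7668,51.8144) → (275.7668,33.7496) → (152.4961,33.7496) → (152.4961,51.8144), returning to the start.

Shape 2 is a regular polygon drawn with `<path>`. Its stroke #ff8800 means score at S510, F1656. After flipping Y the toolpath is (291.9425,21.5213) → (268.4005,7.7533) → (254.6325,31.2953) → (278.1745,45.0633) → (291.9425,21.5213), returning to the start.

Shape 3 is a regular polygon drawn with `<path>`. Its stroke #ff8800 means score at S510, F1656. After flipping Y the toolpath is (64.8371,38.2056) → (69.5710,41.3374) → (74.9711,39.5889) → (76.9710,34.2769) → (74.0647,29.4013) → (68.4408,28.6336) → (64.3342,32.5519) → (64.8371,38.2056), returning to the start.

(Gcodetools for Inkscape — laser output)
G21
G90
G0 X152.4961 Y51.8144
M3 S836
G1 X275.7668 Y51.8144 F625
G1 X275.7668 Y33.7496 F625
G1 X152.4961 Y33.7496 F625
G1 X152.4961 Y51.8144 F625
M5
G0 X291.9425 Y21.5213
M3 S510
G1 X268.4005 Y7.7533 F1656
G1 X254.6325 Y31.2953 F1656
G1 X278.1745 Y45.0633 F1656
G1 X291.9425 Y21.5213 F1656
M5
G0 X64.8371 Y38.2056
M3 S510
G1 X69.5710 Y41.3374 F1656
G1 X74.9711 Y39.5889 F1656
G1 X76.9710 Y34.2769 F1656
G1 X74.0647 Y29.4013 F1656
G1 X68.4408 Y28.6336 F1656
G1 X64.3342 Y32.5519 F1656
G1 X64.8371 Y38.2056 F1656
M5
G0 X0.0000 Y0.0000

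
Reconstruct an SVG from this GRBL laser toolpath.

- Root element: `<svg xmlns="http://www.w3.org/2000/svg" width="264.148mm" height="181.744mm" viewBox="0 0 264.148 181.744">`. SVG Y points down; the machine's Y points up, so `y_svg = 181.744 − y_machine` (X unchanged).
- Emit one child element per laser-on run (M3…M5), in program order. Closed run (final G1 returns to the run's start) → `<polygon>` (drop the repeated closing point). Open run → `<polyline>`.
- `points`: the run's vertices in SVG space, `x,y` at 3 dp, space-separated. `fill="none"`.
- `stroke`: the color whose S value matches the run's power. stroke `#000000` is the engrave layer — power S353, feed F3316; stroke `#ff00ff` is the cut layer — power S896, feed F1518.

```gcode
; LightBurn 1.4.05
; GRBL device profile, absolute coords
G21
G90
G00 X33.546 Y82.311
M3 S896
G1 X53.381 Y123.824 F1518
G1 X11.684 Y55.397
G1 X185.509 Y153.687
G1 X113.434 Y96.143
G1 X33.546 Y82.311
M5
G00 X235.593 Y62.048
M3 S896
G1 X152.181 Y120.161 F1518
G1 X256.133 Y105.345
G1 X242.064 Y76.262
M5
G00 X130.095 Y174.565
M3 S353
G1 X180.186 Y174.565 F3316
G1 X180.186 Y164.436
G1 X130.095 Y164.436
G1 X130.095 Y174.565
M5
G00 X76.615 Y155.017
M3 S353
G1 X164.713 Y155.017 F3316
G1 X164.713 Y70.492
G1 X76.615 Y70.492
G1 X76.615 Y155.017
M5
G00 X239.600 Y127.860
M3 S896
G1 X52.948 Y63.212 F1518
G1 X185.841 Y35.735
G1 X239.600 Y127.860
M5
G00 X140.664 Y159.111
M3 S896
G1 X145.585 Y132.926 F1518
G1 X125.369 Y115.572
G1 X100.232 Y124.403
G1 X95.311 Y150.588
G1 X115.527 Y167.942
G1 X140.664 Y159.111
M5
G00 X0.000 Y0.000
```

y_svg = 181.744 − y_m.

[1] S896→`#ff00ff` (cut); closed run; points: 33.546,99.433 53.381,57.920 11.684,126.347 185.509,28.057 113.434,85.601

[2] S896→`#ff00ff` (cut); open run; points: 235.593,119.696 152.181,61.583 256.133,76.399 242.064,105.482

[3] S353→`#000000` (engrave); closed run; points: 130.095,7.179 180.186,7.179 180.186,17.308 130.095,17.308

[4] S353→`#000000` (engrave); closed run; points: 76.615,26.727 164.713,26.727 164.713,111.252 76.615,111.252

[5] S896→`#ff00ff` (cut); closed run; points: 239.600,53.884 52.948,118.532 185.841,146.009

[6] S896→`#ff00ff` (cut); closed run; points: 140.664,22.633 145.585,48.818 125.369,66.172 100.232,57.341 95.311,31.156 115.527,13.802

<svg xmlns="http://www.w3.org/2000/svg" width="264.148mm" height="181.744mm" viewBox="0 0 264.148 181.744">
  <polygon points="33.546,99.433 53.381,57.920 11.684,126.347 185.509,28.057 113.434,85.601" fill="none" stroke="#ff00ff"/>
  <polyline points="235.593,119.696 152.181,61.583 256.133,76.399 242.064,105.482" fill="none" stroke="#ff00ff"/>
  <polygon points="130.095,7.179 180.186,7.179 180.186,17.308 130.095,17.308" fill="none" stroke="#000000"/>
  <polygon points="76.615,26.727 164.713,26.727 164.713,111.252 76.615,111.252" fill="none" stroke="#000000"/>
  <polygon points="239.600,53.884 52.948,118.532 185.841,146.009" fill="none" stroke="#ff00ff"/>
  <polygon points="140.664,22.633 145.585,48.818 125.369,66.172 100.232,57.341 95.311,31.156 115.527,13.802" fill="none" stroke="#ff00ff"/>
</svg>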